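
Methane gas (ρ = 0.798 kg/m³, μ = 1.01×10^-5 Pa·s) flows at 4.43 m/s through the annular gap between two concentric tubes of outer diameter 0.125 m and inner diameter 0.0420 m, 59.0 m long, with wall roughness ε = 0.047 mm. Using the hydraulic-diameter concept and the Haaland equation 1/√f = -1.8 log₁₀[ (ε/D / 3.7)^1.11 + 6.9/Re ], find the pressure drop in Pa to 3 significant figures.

ΔP ≈ 138 Pa

Hydraulic diameter D_h = 4A/P = D_o - D_i = 0.125 - 0.042 = 0.083 m.
Re = ρVD_h/μ = 0.798·4.43·0.083/1.01e-05 = 2.905e+04.
ε/D_h = 4.7e-05/0.083 = 0.000566; Haaland gives 1/√f = -1.8 log₁₀[5.82e-05+0.000238] = 6.352, so f = 0.02478.
ΔP = f(L/D_h)(ρV²/2) = 0.02478·59/0.083·7.83 = 137.9 Pa.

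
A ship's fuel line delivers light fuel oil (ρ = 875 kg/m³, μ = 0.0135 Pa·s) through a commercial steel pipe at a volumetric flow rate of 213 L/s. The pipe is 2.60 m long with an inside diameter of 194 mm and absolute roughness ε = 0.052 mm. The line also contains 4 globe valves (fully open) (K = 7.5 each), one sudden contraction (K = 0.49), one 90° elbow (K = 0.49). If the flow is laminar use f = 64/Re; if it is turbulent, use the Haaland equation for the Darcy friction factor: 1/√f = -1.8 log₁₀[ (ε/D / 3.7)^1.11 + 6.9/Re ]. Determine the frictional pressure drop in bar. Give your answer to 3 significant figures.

ΔP ≈ 7.10 bar

Q = 213 L/s = 213/1000 = 0.213 m³/s.
Cross-sectional area A = πD²/4 = π(0.194)²/4 = 0.02956 m²; mean velocity V = Q/A = 0.213/0.02956 = 7.206 m/s.
Reynolds number Re = ρVD/μ = 875 · 7.206 · 0.194 / 0.0135 = 9.061e+04.
Re > 4000 → turbulent. Relative roughness ε/D = 5.2e-05/0.194 = 0.000268. Haaland: 1/√f = -1.8 log₁₀[(0.000268/3.7)^1.11 + 6.9/9.061e+04] = -1.8 log₁₀[2.54e-05 + 7.62e-05] = 7.188, so f = 0.01935.
Total minor-loss coefficient ΣK = 4·7.5 + 1·0.49 + 1·0.49 = 31.
ΔP = [f·L/D + ΣK]·(ρV²/2) = [0.01935·2.6/0.194 + 31]·(875·7.206²/2) = [0.2594 + 31]·2.272e+04 = 7.097e+05 Pa.
ΔP = 7.097e+05 Pa = 7.10 bar.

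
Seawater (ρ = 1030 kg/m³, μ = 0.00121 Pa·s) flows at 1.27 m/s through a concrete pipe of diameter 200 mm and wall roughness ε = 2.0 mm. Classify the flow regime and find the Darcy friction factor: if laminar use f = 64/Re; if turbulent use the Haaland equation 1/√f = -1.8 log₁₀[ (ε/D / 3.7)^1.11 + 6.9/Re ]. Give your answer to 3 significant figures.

Re = ρVD/μ = 1030·1.27·0.2/0.00121 = 2.162e+05.
Re > 4000 → turbulent. ε/D = 0.002/0.2 = 0.01; Haaland: 1/√f = -1.8 log₁₀[0.00141 + 3.19e-05] = 5.114, so f = 0.03824.

f ≈ 0.0382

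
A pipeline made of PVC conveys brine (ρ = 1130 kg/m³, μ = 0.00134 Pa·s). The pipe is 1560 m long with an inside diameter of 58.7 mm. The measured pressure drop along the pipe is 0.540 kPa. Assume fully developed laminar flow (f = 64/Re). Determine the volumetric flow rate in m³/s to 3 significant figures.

Q ≈ 7.53×10^-5 m³/s

For laminar flow, f = 64/Re with Re = ρVD/μ, so Darcy-Weisbach reduces to ΔP = 32μLV/D². Solving for V: V = ΔP·D²/(32μL) = 540·(0.0587)²/(32·0.00134·1560) = 0.02782 m/s.
Check: Re = ρVD/μ = 1130·0.02782·0.0587/0.00134 = 1377 < 2300, so the laminar assumption holds.
Q = V·A = 0.02782·(π/4·0.0587²) = 7.528e-05 m³/s = 7.53×10^-5 m³/s.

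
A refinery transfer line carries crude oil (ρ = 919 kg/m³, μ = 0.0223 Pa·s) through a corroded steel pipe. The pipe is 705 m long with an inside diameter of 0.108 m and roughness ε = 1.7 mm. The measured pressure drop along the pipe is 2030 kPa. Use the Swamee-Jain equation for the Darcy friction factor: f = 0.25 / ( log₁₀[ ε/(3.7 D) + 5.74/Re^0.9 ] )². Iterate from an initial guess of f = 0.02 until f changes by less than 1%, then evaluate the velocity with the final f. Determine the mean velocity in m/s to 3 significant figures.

V ≈ 3.76 m/s

Rearranging Darcy-Weisbach: V = √(2·ΔP·D/(f·L·ρ)). With ε/D = 0.0017/0.108 = 0.0157, iterate starting from f = 0.02:
  f = 0.02 → V = √(2·2.03e+06·0.108/(0.02·705·919)) = 5.817 m/s; Re = ρVD/μ = 2.589e+04; f → 0.04674
  f = 0.04674 → V = 3.805 m/s; Re = 1.694e+04; f → 0.04775
  f = 0.04775 → V = 3.765 m/s; Re = 1.676e+04; f → 0.04778
Converged (Δf/f < 1%). With the final f = 0.04778: V = √(2·2.03e+06·0.108/(0.04778·705·919)) = 3.763 m/s.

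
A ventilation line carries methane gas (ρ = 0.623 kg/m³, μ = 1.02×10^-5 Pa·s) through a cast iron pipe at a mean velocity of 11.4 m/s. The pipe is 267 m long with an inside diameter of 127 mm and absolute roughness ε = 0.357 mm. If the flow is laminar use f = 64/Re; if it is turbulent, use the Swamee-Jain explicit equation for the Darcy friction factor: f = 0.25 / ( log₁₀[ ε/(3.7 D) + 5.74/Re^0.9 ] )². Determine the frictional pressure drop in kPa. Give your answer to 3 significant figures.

Reynolds number Re = ρVD/μ = 0.623 · 11.4 · 0.127 / 1.02e-05 = 8.843e+04.
Re > 4000 → turbulent. Relative roughness ε/D = 0.000357/0.127 = 0.00281. Swamee-Jain: f = 0.25/(log₁₀[0.00281/3.7 + 5.74/8.843e+04^0.9])² = 0.25/(log₁₀[0.00076 + 0.000203])² = 0.25/(-3.017)² = 0.02747.
Darcy-Weisbach: ΔP = f(L/D)(ρV²/2) = 0.02747·(267/0.127)·(0.623·11.4²/2) = 0.02747·2102·40.48 = 2338 Pa.
ΔP = 2338 Pa = 2.34 kPa.

ΔP ≈ 2.34 kPa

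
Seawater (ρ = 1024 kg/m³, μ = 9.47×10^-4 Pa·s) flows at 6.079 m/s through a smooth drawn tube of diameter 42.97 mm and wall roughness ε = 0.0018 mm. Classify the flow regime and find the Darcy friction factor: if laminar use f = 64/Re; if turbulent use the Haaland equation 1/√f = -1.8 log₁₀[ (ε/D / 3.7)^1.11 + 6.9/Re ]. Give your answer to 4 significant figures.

f ≈ 0.01486

Re = ρVD/μ = 1024·6.079·0.04297/0.000947 = 2.825e+05.
Re > 4000 → turbulent. ε/D = 1.8e-06/0.04297 = 4.19e-05; Haaland: 1/√f = -1.8 log₁₀[3.23e-06 + 2.44e-05] = 8.205, so f = 0.01486.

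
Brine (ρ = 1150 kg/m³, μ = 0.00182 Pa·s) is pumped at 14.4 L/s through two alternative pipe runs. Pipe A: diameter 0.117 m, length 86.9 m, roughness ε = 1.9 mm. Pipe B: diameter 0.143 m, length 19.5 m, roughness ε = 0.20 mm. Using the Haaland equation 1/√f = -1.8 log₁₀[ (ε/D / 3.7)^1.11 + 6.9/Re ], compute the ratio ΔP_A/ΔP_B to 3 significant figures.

Pipe A: V = Q/A = 0.0144/0.01075 = 1.339 m/s; Re = 9.902e+04; ε/D = 0.0162; Haaland → f = 0.0455; ΔP_A = f(L/D)(ρV²/2) = 3.486e+04 Pa.
Pipe B: V = Q/A = 0.0144/0.01606 = 0.8966 m/s; Re = 8.101e+04; ε/D = 0.0014; Haaland → f = 0.02365; ΔP_B = f(L/D)(ρV²/2) = 1491 Pa.
ΔP_A/ΔP_B = 3.486e+04/1491 = 23.4.

ΔP_A/ΔP_B ≈ 23.4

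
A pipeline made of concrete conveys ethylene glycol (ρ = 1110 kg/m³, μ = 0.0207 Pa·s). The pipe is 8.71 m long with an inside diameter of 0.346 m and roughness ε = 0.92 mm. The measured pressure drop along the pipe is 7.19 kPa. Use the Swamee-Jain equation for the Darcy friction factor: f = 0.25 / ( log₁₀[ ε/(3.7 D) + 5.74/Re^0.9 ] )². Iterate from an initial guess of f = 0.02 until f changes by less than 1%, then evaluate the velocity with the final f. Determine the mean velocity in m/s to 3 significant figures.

Rearranging Darcy-Weisbach: V = √(2·ΔP·D/(f·L·ρ)). With ε/D = 0.00092/0.346 = 0.00266, iterate starting from f = 0.02:
  f = 0.02 → V = √(2·7190·0.346/(0.02·8.71·1110)) = 5.073 m/s; Re = ρVD/μ = 9.412e+04; f → 0.02704
  f = 0.02704 → V = 4.363 m/s; Re = 8.095e+04; f → 0.02727
Converged (Δf/f < 1%). With the final f = 0.02727: V = √(2·7190·0.346/(0.02727·8.71·1110)) = 4.344 m/s.

V ≈ 4.34 m/s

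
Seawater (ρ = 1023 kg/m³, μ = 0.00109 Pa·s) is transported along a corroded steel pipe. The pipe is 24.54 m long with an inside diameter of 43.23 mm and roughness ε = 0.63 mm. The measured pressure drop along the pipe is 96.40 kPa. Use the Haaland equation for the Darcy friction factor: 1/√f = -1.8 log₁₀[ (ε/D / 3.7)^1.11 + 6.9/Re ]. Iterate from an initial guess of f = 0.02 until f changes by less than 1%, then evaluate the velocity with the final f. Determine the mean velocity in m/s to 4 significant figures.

V ≈ 2.756 m/s

Rearranging Darcy-Weisbach: V = √(2·ΔP·D/(f·L·ρ)). With ε/D = 0.00063/0.04323 = 0.0146, iterate starting from f = 0.02:
  f = 0.02 → V = √(2·9.64e+04·0.04323/(0.02·24.54·1023)) = 4.074 m/s; Re = ρVD/μ = 1.653e+05; f → 0.0436
  f = 0.0436 → V = 2.76 m/s; Re = 1.12e+05; f → 0.04372
Converged (Δf/f < 1%). With the final f = 0.04372: V = √(2·9.64e+04·0.04323/(0.04372·24.54·1023)) = 2.756 m/s.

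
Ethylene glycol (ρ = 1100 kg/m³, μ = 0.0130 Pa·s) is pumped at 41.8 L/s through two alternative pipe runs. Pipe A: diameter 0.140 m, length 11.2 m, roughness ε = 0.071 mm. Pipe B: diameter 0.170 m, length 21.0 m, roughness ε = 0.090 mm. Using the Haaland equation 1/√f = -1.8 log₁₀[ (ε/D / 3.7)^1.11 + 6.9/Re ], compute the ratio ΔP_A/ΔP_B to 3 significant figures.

ΔP_A/ΔP_B ≈ 1.35

Pipe A: V = Q/A = 0.0418/0.01539 = 2.715 m/s; Re = 3.217e+04; ε/D = 0.000507; Haaland → f = 0.02415; ΔP_A = f(L/D)(ρV²/2) = 7834 Pa.
Pipe B: V = Q/A = 0.0418/0.0227 = 1.842 m/s; Re = 2.649e+04; ε/D = 0.000529; Haaland → f = 0.02516; ΔP_B = f(L/D)(ρV²/2) = 5798 Pa.
ΔP_A/ΔP_B = 7834/5798 = 1.35.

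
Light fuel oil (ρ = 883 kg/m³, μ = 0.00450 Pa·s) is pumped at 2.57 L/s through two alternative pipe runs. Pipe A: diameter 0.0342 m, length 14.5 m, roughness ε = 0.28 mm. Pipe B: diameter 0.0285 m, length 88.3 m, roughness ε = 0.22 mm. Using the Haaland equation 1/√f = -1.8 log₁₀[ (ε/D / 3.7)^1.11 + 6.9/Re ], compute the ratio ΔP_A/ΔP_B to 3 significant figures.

ΔP_A/ΔP_B ≈ 0.0679

Pipe A: V = Q/A = 0.00257/0.0009186 = 2.798 m/s; Re = 1.877e+04; ε/D = 0.00819; Haaland → f = 0.03868; ΔP_A = f(L/D)(ρV²/2) = 5.667e+04 Pa.
Pipe B: V = Q/A = 0.00257/0.0006379 = 4.029 m/s; Re = 2.253e+04; ε/D = 0.00772; Haaland → f = 0.0376; ΔP_B = f(L/D)(ρV²/2) = 8.347e+05 Pa.
ΔP_A/ΔP_B = 5.667e+04/8.347e+05 = 0.0679.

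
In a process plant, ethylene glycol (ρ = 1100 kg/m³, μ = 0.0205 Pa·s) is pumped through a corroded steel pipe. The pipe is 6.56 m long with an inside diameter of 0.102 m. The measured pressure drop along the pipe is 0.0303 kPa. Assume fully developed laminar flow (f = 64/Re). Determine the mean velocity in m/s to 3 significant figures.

For laminar flow, f = 64/Re with Re = ρVD/μ, so Darcy-Weisbach reduces to ΔP = 32μLV/D². Solving for V: V = ΔP·D²/(32μL) = 30.3·(0.102)²/(32·0.0205·6.56) = 0.07325 m/s.
Check: Re = ρVD/μ = 1100·0.07325·0.102/0.0205 = 400.9 < 2300, so the laminar assumption holds.

V ≈ 0.0733 m/s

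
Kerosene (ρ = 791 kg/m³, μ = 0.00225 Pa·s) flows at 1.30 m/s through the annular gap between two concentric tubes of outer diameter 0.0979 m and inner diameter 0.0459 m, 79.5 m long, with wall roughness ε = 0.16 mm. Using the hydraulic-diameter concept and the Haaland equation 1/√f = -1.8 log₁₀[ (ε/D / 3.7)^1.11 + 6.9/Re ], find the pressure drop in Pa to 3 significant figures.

ΔP ≈ 31300 Pa

Hydraulic diameter D_h = 4A/P = D_o - D_i = 0.0979 - 0.0459 = 0.052 m.
Re = ρVD_h/μ = 791·1.3·0.052/0.00225 = 2.377e+04.
ε/D_h = 0.00016/0.052 = 0.00308; Haaland gives 1/√f = -1.8 log₁₀[0.000381+0.00029] = 5.711, so f = 0.03066.
ΔP = f(L/D_h)(ρV²/2) = 0.03066·79.5/0.052·668.4 = 3.133e+04 Pa.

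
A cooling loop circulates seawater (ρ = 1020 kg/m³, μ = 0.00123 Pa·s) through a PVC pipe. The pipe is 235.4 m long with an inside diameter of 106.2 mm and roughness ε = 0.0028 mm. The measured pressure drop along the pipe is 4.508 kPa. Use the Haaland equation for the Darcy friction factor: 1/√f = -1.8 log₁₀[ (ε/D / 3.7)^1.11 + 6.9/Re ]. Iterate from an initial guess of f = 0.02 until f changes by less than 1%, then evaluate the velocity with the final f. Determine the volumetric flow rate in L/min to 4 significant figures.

Q ≈ 225.3 L/min

Rearranging Darcy-Weisbach: V = √(2·ΔP·D/(f·L·ρ)). With ε/D = 2.8e-06/0.1062 = 2.64e-05, iterate starting from f = 0.02:
  f = 0.02 → V = √(2·4508·0.1062/(0.02·235.4·1020)) = 0.4465 m/s; Re = ρVD/μ = 3.933e+04; f → 0.02194
  f = 0.02194 → V = 0.4264 m/s; Re = 3.755e+04; f → 0.02217
  f = 0.02217 → V = 0.4241 m/s; Re = 3.735e+04; f → 0.0222
Converged (Δf/f < 1%). With the final f = 0.0222: V = √(2·4508·0.1062/(0.0222·235.4·1020)) = 0.4239 m/s.
Q = V·A = 0.4239·(π/4·0.1062²) = 0.003755 m³/s = 225.3 L/min.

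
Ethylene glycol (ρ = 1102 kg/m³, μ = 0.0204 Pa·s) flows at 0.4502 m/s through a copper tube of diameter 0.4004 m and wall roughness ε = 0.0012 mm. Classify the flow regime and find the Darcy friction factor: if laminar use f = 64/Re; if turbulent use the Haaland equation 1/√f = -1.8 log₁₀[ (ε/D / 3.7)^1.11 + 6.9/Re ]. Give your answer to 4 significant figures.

f ≈ 0.03112

Re = ρVD/μ = 1102·0.4502·0.4004/0.0204 = 9738.
Re > 4000 → turbulent. ε/D = 1.2e-06/0.4004 = 3e-06; Haaland: 1/√f = -1.8 log₁₀[1.73e-07 + 0.000709] = 5.669, so f = 0.03112.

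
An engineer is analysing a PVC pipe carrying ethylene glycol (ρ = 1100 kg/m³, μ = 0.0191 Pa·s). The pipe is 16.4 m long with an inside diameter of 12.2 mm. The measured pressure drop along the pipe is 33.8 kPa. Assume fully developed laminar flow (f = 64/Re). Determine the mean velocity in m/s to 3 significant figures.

For laminar flow, f = 64/Re with Re = ρVD/μ, so Darcy-Weisbach reduces to ΔP = 32μLV/D². Solving for V: V = ΔP·D²/(32μL) = 3.38e+04·(0.0122)²/(32·0.0191·16.4) = 0.5019 m/s.
Check: Re = ρVD/μ = 1100·0.5019·0.0122/0.0191 = 352.6 < 2300, so the laminar assumption holds.

V ≈ 0.502 m/s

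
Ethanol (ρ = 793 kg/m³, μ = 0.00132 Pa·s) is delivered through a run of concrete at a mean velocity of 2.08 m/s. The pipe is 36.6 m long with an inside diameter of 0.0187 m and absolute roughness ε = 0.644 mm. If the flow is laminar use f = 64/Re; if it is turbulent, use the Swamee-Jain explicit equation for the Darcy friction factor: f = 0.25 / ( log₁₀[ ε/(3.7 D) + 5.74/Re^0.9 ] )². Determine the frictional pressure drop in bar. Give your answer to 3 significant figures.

ΔP ≈ 2.10 bar

Reynolds number Re = ρVD/μ = 793 · 2.08 · 0.0187 / 0.00132 = 2.337e+04.
Re > 4000 → turbulent. Relative roughness ε/D = 0.000644/0.0187 = 0.0344. Swamee-Jain: f = 0.25/(log₁₀[0.0344/3.7 + 5.74/2.337e+04^0.9])² = 0.25/(log₁₀[0.00931 + 0.000672])² = 0.25/(-2.001)² = 0.06244.
Darcy-Weisbach: ΔP = f(L/D)(ρV²/2) = 0.06244·(36.6/0.0187)·(793·2.08²/2) = 0.06244·1957·1715 = 2.097e+05 Pa.
ΔP = 2.097e+05 Pa = 2.10 bar.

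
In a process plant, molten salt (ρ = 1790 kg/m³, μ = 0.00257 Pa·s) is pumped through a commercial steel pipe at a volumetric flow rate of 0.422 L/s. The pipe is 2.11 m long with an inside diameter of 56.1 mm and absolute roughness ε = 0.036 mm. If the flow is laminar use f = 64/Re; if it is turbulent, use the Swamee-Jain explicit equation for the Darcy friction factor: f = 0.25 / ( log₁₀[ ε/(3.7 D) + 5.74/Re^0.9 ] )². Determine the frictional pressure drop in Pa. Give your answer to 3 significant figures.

ΔP ≈ 35.0 Pa

Q = 0.422 L/s = 0.422/1000 = 0.000422 m³/s.
Cross-sectional area A = πD²/4 = π(0.0561)²/4 = 0.002472 m²; mean velocity V = Q/A = 0.000422/0.002472 = 0.1707 m/s.
Reynolds number Re = ρVD/μ = 1790 · 0.1707 · 0.0561 / 0.00257 = 6671.
Re > 4000 → turbulent. Relative roughness ε/D = 3.6e-05/0.0561 = 0.000642. Swamee-Jain: f = 0.25/(log₁₀[0.000642/3.7 + 5.74/6671^0.9])² = 0.25/(log₁₀[0.000173 + 0.00208])² = 0.25/(-2.648)² = 0.03565.
Darcy-Weisbach: ΔP = f(L/D)(ρV²/2) = 0.03565·(2.11/0.0561)·(1790·0.1707²/2) = 0.03565·37.61·26.09 = 34.98 Pa.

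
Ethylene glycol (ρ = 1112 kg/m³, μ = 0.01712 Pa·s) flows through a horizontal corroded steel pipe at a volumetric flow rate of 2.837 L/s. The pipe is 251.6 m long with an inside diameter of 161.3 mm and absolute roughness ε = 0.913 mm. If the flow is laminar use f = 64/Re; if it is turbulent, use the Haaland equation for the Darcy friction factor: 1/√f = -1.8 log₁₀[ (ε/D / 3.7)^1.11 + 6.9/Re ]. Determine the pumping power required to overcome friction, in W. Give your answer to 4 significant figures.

P ≈ 2.087 W

Q = 2.837 L/s = 2.837/1000 = 0.002837 m³/s.
Cross-sectional area A = πD²/4 = π(0.1613)²/4 = 0.02043 m²; mean velocity V = Q/A = 0.002837/0.02043 = 0.1388 m/s.
Reynolds number Re = ρVD/μ = 1112 · 0.1388 · 0.1613 / 0.0171 = 1455.
Re < 2300 → laminar flow, so f = 64/Re = 64/1455 = 0.044 (the turbulent correlation is not needed).
Darcy-Weisbach: ΔP = f(L/D)(ρV²/2) = 0.044·(251.6/0.1613)·(1112·0.1388²/2) = 0.044·1560·10.72 = 735.5 Pa.
Pumping power P = QΔP = 0.002837·735.5 = 2.0867 W = 2.087 W.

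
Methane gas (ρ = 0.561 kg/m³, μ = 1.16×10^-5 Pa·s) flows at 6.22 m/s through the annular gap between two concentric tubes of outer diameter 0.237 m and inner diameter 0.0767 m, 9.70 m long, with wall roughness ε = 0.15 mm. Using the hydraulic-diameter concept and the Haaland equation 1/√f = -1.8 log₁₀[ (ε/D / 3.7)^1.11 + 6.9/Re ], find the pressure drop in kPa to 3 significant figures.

Hydraulic diameter D_h = 4A/P = D_o - D_i = 0.237 - 0.0767 = 0.1603 m.
Re = ρVD_h/μ = 0.561·6.22·0.1603/1.16e-05 = 4.822e+04.
ε/D_h = 0.00015/0.1603 = 0.000936; Haaland gives 1/√f = -1.8 log₁₀[0.000102+0.000143] = 6.5, so f = 0.02367.
ΔP = f(L/D_h)(ρV²/2) = 0.02367·9.7/0.1603·10.85 = 15.54 Pa.
ΔP = 0.0155 kPa.

ΔP ≈ 0.0155 kPa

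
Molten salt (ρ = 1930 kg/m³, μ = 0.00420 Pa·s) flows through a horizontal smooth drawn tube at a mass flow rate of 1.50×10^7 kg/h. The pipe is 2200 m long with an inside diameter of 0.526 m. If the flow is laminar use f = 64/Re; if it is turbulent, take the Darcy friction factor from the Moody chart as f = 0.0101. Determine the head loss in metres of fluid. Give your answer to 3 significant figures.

ṁ = 1.50×10^7 kg/h = 1.50×10^7/3600 = 4167 kg/s.
A = πD²/4 = π(0.526)²/4 = 0.2173 m²; mean velocity V = ṁ/(ρA) = 4167/(1930 · 0.2173) = 9.935 m/s.
Reynolds number Re = ρVD/μ = 1930 · 9.935 · 0.526 / 0.0042 = 2.401e+06.
Re > 4000 → turbulent; use the Moody-chart value f = 0.0101.
Darcy-Weisbach: ΔP = f(L/D)(ρV²/2) = 0.0101·(2200/0.526)·(1930·9.935²/2) = 0.0101·4183·9.525e+04 = 4.024e+06 Pa.
Head loss h_f = ΔP/(ρg) = 4.024e+06/(1930·9.81) = 213 m.

h_f ≈ 213 m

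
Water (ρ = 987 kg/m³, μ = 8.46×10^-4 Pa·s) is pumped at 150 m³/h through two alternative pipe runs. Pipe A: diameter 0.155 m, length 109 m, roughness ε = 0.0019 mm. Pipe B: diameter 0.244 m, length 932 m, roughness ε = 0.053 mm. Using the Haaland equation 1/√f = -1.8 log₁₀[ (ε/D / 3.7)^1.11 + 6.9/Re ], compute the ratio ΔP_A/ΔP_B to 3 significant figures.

Pipe A: V = Q/A = 0.04167/0.01887 = 2.208 m/s; Re = 3.993e+05; ε/D = 1.23e-05; Haaland → f = 0.01372; ΔP_A = f(L/D)(ρV²/2) = 2.322e+04 Pa.
Pipe B: V = Q/A = 0.04167/0.04676 = 0.8911 m/s; Re = 2.537e+05; ε/D = 0.000217; Haaland → f = 0.0165; ΔP_B = f(L/D)(ρV²/2) = 2.47e+04 Pa.
ΔP_A/ΔP_B = 2.322e+04/2.47e+04 = 0.940.

ΔP_A/ΔP_B ≈ 0.940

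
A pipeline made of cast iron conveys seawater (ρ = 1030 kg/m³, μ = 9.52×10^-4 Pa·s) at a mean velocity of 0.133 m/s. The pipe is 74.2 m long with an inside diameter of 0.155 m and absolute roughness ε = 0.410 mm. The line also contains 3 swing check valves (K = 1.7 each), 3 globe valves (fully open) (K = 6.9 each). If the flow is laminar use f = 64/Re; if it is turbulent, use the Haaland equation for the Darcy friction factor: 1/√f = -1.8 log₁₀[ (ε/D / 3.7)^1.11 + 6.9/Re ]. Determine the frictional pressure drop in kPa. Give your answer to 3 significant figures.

ΔP ≈ 0.367 kPa

Reynolds number Re = ρVD/μ = 1030 · 0.133 · 0.155 / 0.000952 = 2.23e+04.
Re > 4000 → turbulent. Relative roughness ε/D = 0.00041/0.155 = 0.00265. Haaland: 1/√f = -1.8 log₁₀[(0.00265/3.7)^1.11 + 6.9/2.23e+04] = -1.8 log₁₀[0.000322 + 0.000309] = 5.759, so f = 0.03015.
Total minor-loss coefficient ΣK = 3·1.7 + 3·6.9 = 25.8.
ΔP = [f·L/D + ΣK]·(ρV²/2) = [0.03015·74.2/0.155 + 25.8]·(1030·0.133²/2) = [14.43 + 25.8]·9.11 = 366.5 Pa.
ΔP = 366.5 Pa = 0.367 kPa.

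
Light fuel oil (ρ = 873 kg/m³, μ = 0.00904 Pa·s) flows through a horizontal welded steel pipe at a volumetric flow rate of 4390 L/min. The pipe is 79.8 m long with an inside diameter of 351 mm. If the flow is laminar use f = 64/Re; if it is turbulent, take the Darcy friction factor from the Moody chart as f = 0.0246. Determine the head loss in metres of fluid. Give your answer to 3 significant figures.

h_f ≈ 0.163 m

Q = 4390 L/min = 4390/60000 = 0.07317 m³/s.
Cross-sectional area A = πD²/4 = π(0.351)²/4 = 0.09676 m²; mean velocity V = Q/A = 0.07317/0.09676 = 0.7562 m/s.
Reynolds number Re = ρVD/μ = 873 · 0.7562 · 0.351 / 0.00904 = 2.563e+04.
Re > 4000 → turbulent; use the Moody-chart value f = 0.0246.
Darcy-Weisbach: ΔP = f(L/D)(ρV²/2) = 0.0246·(79.8/0.351)·(873·0.7562²/2) = 0.0246·227.4·249.6 = 1396 Pa.
Head loss h_f = ΔP/(ρg) = 1396/(873·9.81) = 0.163 m.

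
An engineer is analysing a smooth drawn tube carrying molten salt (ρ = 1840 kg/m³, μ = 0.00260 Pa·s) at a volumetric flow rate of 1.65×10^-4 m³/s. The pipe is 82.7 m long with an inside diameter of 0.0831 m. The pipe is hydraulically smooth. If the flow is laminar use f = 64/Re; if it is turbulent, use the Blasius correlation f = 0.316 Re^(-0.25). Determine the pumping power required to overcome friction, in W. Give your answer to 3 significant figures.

Cross-sectional area A = πD²/4 = π(0.0831)²/4 = 0.005424 m²; mean velocity V = Q/A = 0.000165/0.005424 = 0.03042 m/s.
Reynolds number Re = ρVD/μ = 1840 · 0.03042 · 0.0831 / 0.0026 = 1789.
Re < 2300 → laminar flow, so f = 64/Re = 64/1789 = 0.03577 (the turbulent correlation is not needed).
Darcy-Weisbach: ΔP = f(L/D)(ρV²/2) = 0.03577·(82.7/0.0831)·(1840·0.03042²/2) = 0.03577·995.2·0.8515 = 30.31 Pa.
Pumping power P = QΔP = 0.000165·30.31 = 0.005002 W = 0.00500 W.

P ≈ 0.00500 W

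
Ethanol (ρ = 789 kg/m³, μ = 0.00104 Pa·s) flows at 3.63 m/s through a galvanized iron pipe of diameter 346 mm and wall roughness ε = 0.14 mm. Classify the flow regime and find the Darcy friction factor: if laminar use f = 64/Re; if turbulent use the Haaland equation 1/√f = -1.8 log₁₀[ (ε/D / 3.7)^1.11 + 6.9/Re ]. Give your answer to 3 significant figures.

f ≈ 0.0165

Re = ρVD/μ = 789·3.63·0.346/0.00104 = 9.529e+05.
Re > 4000 → turbulent. ε/D = 0.00014/0.346 = 0.000405; Haaland: 1/√f = -1.8 log₁₀[4.01e-05 + 7.24e-06] = 7.785, so f = 0.0165.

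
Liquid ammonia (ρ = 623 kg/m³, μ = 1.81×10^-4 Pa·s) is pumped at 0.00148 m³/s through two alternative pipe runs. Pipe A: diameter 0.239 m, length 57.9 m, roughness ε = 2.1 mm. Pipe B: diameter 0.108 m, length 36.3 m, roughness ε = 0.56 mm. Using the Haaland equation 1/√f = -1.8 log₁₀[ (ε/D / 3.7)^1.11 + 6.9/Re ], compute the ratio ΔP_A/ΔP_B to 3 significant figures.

Pipe A: V = Q/A = 0.00148/0.04486 = 0.03299 m/s; Re = 2.714e+04; ε/D = 0.00879; Haaland → f = 0.03851; ΔP_A = f(L/D)(ρV²/2) = 3.163 Pa.
Pipe B: V = Q/A = 0.00148/0.009161 = 0.1616 m/s; Re = 6.006e+04; ε/D = 0.00519; Haaland → f = 0.03213; ΔP_B = f(L/D)(ρV²/2) = 87.79 Pa.
ΔP_A/ΔP_B = 3.163/87.79 = 0.0360.

ΔP_A/ΔP_B ≈ 0.0360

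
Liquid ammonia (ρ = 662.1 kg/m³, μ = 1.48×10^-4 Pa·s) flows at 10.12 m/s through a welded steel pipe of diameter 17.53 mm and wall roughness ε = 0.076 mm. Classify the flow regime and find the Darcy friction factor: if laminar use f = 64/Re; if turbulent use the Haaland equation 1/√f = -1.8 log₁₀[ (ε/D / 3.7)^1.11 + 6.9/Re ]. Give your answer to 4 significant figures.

Re = ρVD/μ = 662.1·10.12·0.01753/0.000148 = 7.936e+05.
Re > 4000 → turbulent. ε/D = 7.6e-05/0.01753 = 0.00434; Haaland: 1/√f = -1.8 log₁₀[0.000558 + 8.69e-06] = 5.844, so f = 0.02928.

f ≈ 0.02928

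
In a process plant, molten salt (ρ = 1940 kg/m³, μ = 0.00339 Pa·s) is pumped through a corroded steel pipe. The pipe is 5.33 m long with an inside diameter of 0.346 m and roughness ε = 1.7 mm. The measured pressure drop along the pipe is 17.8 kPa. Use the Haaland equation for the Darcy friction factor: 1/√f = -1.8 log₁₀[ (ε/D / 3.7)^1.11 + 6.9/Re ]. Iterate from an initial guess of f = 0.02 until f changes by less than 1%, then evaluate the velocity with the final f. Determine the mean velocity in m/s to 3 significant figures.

Rearranging Darcy-Weisbach: V = √(2·ΔP·D/(f·L·ρ)). With ε/D = 0.0017/0.346 = 0.00491, iterate starting from f = 0.02:
  f = 0.02 → V = √(2·1.78e+04·0.346/(0.02·5.33·1940)) = 7.718 m/s; Re = ρVD/μ = 1.528e+06; f → 0.03033
  f = 0.03033 → V = 6.267 m/s; Re = 1.241e+06; f → 0.03034
Converged (Δf/f < 1%). With the final f = 0.03034: V = √(2·1.78e+04·0.346/(0.03034·5.33·1940)) = 6.266 m/s.

V ≈ 6.27 m/s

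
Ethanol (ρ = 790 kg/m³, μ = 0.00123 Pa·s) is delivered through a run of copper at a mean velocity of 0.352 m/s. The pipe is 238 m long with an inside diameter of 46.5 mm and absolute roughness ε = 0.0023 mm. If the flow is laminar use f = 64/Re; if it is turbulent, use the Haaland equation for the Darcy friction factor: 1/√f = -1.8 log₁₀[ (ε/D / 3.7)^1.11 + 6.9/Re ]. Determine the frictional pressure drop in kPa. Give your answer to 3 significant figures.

Reynolds number Re = ρVD/μ = 790 · 0.352 · 0.0465 / 0.00123 = 1.051e+04.
Re > 4000 → turbulent. Relative roughness ε/D = 2.3e-06/0.0465 = 4.95e-05. Haaland: 1/√f = -1.8 log₁₀[(4.95e-05/3.7)^1.11 + 6.9/1.051e+04] = -1.8 log₁₀[3.89e-06 + 0.000656] = 5.725, so f = 0.03052.
Darcy-Weisbach: ΔP = f(L/D)(ρV²/2) = 0.03052·(238/0.0465)·(790·0.352²/2) = 0.03052·5118·48.94 = 7644 Pa.
ΔP = 7644 Pa = 7.64 kPa.

ΔP ≈ 7.64 kPa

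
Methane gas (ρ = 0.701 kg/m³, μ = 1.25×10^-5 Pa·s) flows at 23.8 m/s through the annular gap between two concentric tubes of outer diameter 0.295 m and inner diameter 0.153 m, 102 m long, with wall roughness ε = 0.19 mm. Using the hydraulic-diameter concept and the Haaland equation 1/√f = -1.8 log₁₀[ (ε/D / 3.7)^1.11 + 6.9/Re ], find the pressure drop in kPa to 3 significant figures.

Hydraulic diameter D_h = 4A/P = D_o - D_i = 0.295 - 0.153 = 0.142 m.
Re = ρVD_h/μ = 0.701·23.8·0.142/1.25e-05 = 1.895e+05.
ε/D_h = 0.00019/0.142 = 0.00134; Haaland gives 1/√f = -1.8 log₁₀[0.000151+3.64e-05] = 6.708, so f = 0.02222.
ΔP = f(L/D_h)(ρV²/2) = 0.02222·102/0.142·198.5 = 3169 Pa.
ΔP = 3.17 kPa.

ΔP ≈ 3.17 kPa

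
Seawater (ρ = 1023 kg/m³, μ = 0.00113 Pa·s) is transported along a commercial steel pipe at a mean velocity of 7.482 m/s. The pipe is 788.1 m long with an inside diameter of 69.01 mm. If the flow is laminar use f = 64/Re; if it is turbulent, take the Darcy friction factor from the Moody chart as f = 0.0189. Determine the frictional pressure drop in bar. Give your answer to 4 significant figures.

Reynolds number Re = ρVD/μ = 1023 · 7.482 · 0.06901 / 0.00113 = 4.674e+05.
Re > 4000 → turbulent; use the Moody-chart value f = 0.0189.
Darcy-Weisbach: ΔP = f(L/D)(ρV²/2) = 0.0189·(788.1/0.06901)·(1023·7.482²/2) = 0.0189·1.142e+04·2.863e+04 = 6.18e+06 Pa.
ΔP = 6.18e+06 Pa = 61.80 bar.

ΔP ≈ 61.80 bar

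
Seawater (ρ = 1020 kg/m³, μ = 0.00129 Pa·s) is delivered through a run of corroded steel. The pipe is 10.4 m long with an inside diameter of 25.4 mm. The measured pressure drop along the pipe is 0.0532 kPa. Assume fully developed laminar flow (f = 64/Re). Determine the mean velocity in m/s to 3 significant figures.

V ≈ 0.0799 m/s

For laminar flow, f = 64/Re with Re = ρVD/μ, so Darcy-Weisbach reduces to ΔP = 32μLV/D². Solving for V: V = ΔP·D²/(32μL) = 53.2·(0.0254)²/(32·0.00129·10.4) = 0.07995 m/s.
Check: Re = ρVD/μ = 1020·0.07995·0.0254/0.00129 = 1606 < 2300, so the laminar assumption holds.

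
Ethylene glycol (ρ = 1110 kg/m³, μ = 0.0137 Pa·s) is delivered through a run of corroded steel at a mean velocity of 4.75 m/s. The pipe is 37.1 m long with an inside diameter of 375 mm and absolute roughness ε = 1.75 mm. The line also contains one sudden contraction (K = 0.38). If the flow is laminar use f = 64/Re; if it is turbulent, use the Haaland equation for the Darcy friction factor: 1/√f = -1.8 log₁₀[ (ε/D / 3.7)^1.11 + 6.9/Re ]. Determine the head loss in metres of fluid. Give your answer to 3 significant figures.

Reynolds number Re = ρVD/μ = 1110 · 4.75 · 0.375 / 0.0137 = 1.443e+05.
Re > 4000 → turbulent. Relative roughness ε/D = 0.00175/0.375 = 0.00467. Haaland: 1/√f = -1.8 log₁₀[(0.00467/3.7)^1.11 + 6.9/1.443e+05] = -1.8 log₁₀[0.000605 + 4.78e-05] = 5.733, so f = 0.03042.
Total minor-loss coefficient ΣK = 1·0.38 = 0.38.
ΔP = [f·L/D + ΣK]·(ρV²/2) = [0.03042·37.1/0.375 + 0.38]·(1110·4.75²/2) = [3.01 + 0.38]·1.252e+04 = 4.245e+04 Pa.
Head loss h_f = ΔP/(ρg) = 4.245e+04/(1110·9.81) = 3.90 m.

h_f ≈ 3.90 m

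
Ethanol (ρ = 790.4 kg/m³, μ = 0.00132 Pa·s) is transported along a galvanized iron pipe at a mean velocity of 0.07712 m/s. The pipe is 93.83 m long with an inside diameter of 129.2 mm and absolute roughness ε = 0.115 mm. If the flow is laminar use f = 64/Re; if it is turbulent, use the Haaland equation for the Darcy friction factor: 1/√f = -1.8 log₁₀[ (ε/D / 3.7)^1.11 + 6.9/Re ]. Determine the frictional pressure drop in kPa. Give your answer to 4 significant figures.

ΔP ≈ 0.06255 kPa

Reynolds number Re = ρVD/μ = 790.4 · 0.07712 · 0.1292 / 0.00132 = 5966.
Re > 4000 → turbulent. Relative roughness ε/D = 0.000115/0.1292 = 0.00089. Haaland: 1/√f = -1.8 log₁₀[(0.00089/3.7)^1.11 + 6.9/5966] = -1.8 log₁₀[9.62e-05 + 0.00116] = 5.224, so f = 0.03664.
Darcy-Weisbach: ΔP = f(L/D)(ρV²/2) = 0.03664·(93.83/0.1292)·(790.4·0.07712²/2) = 0.03664·726.2·2.35 = 62.55 Pa.
ΔP = 62.55 Pa = 0.06255 kPa.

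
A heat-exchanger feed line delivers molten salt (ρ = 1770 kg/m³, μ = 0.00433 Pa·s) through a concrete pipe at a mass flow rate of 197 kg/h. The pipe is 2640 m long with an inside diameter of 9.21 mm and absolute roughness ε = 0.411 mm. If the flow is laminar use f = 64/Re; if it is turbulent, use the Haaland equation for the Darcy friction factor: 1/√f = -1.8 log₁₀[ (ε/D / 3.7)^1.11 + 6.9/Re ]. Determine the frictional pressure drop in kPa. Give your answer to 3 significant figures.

ΔP ≈ 2000 kPa

ṁ = 197 kg/h = 197/3600 = 0.05472 kg/s.
A = πD²/4 = π(0.00921)²/4 = 6.662e-05 m²; mean velocity V = ṁ/(ρA) = 0.05472/(1770 · 6.662e-05) = 0.4641 m/s.
Reynolds number Re = ρVD/μ = 1770 · 0.4641 · 0.00921 / 0.00433 = 1747.
Re < 2300 → laminar flow, so f = 64/Re = 64/1747 = 0.03663 (the turbulent correlation is not needed).
Darcy-Weisbach: ΔP = f(L/D)(ρV²/2) = 0.03663·(2640/0.00921)·(1770·0.4641²/2) = 0.03663·2.866e+05·190.6 = 2.001e+06 Pa.
ΔP = 2.001e+06 Pa = 2000 kPa.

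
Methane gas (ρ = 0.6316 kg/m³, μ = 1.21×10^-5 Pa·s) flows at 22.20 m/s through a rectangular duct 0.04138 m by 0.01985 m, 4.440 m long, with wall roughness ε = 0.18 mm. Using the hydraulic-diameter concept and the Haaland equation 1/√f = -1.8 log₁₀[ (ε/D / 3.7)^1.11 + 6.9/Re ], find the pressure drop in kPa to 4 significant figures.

ΔP ≈ 0.9148 kPa

Hydraulic diameter D_h = 4A/P = 4·(0.04138·0.01985)/(2·(0.04138+0.01985)) = 0.003286/0.1225 = 0.02683 m.
Re = ρVD_h/μ = 0.6316·22.2·0.02683/1.21e-05 = 3.109e+04.
ε/D_h = 0.00018/0.02683 = 0.00671; Haaland gives 1/√f = -1.8 log₁₀[0.000905+0.000222] = 5.306, so f = 0.03552.
ΔP = f(L/D_h)(ρV²/2) = 0.03552·4.44/0.02683·155.6 = 914.8 Pa.
ΔP = 0.9148 kPa.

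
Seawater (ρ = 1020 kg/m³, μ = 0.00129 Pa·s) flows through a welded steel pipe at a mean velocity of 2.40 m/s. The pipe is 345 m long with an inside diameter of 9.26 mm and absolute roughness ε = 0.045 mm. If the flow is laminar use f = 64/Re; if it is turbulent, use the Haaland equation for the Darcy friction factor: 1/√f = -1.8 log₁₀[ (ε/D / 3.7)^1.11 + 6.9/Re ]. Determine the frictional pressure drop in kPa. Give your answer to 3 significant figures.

ΔP ≈ 3780 kPa

Reynolds number Re = ρVD/μ = 1020 · 2.4 · 0.00926 / 0.00129 = 1.757e+04.
Re > 4000 → turbulent. Relative roughness ε/D = 4.5e-05/0.00926 = 0.00486. Haaland: 1/√f = -1.8 log₁₀[(0.00486/3.7)^1.11 + 6.9/1.757e+04] = -1.8 log₁₀[0.000633 + 0.000393] = 5.38, so f = 0.03455.
Darcy-Weisbach: ΔP = f(L/D)(ρV²/2) = 0.03455·(345/0.00926)·(1020·2.4²/2) = 0.03455·3.726e+04·2938 = 3.781e+06 Pa.
ΔP = 3.781e+06 Pa = 3780 kPa.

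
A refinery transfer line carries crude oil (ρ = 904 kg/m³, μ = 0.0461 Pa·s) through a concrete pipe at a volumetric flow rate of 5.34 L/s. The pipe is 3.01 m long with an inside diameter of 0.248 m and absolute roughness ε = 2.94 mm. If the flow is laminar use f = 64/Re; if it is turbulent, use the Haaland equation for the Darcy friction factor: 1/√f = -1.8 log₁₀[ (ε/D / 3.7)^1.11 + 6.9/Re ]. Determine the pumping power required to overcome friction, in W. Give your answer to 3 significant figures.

P ≈ 0.0426 W

Q = 5.34 L/s = 5.34/1000 = 0.00534 m³/s.
Cross-sectional area A = πD²/4 = π(0.248)²/4 = 0.04831 m²; mean velocity V = Q/A = 0.00534/0.04831 = 0.1105 m/s.
Reynolds number Re = ρVD/μ = 904 · 0.1105 · 0.248 / 0.0461 = 537.6.
Re < 2300 → laminar flow, so f = 64/Re = 64/537.6 = 0.119 (the turbulent correlation is not needed).
Darcy-Weisbach: ΔP = f(L/D)(ρV²/2) = 0.119·(3.01/0.248)·(904·0.1105²/2) = 0.119·12.14·5.524 = 7.981 Pa.
Pumping power P = QΔP = 0.00534·7.981 = 0.04262 W = 0.0426 W.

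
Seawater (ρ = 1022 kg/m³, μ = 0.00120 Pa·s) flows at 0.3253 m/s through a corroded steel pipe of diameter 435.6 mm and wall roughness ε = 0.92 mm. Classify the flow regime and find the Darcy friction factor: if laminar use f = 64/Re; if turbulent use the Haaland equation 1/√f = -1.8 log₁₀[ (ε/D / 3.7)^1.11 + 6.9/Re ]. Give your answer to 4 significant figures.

Re = ρVD/μ = 1022·0.3253·0.4356/0.0012 = 1.207e+05.
Re > 4000 → turbulent. ε/D = 0.00092/0.4356 = 0.00211; Haaland: 1/√f = -1.8 log₁₀[0.000251 + 5.72e-05] = 6.32, so f = 0.02504.

f ≈ 0.02504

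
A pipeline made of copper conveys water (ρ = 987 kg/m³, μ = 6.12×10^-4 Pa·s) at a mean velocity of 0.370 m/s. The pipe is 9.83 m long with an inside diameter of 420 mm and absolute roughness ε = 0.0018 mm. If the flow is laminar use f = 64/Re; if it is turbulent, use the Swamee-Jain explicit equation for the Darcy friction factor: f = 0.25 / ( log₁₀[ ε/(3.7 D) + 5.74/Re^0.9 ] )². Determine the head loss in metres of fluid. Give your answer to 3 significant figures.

h_f ≈ 0.00244 m

Reynolds number Re = ρVD/μ = 987 · 0.37 · 0.42 / 0.000612 = 2.506e+05.
Re > 4000 → turbulent. Relative roughness ε/D = 1.8e-06/0.42 = 4.29e-06. Swamee-Jain: f = 0.25/(log₁₀[4.29e-06/3.7 + 5.74/2.506e+05^0.9])² = 0.25/(log₁₀[1.16e-06 + 7.94e-05])² = 0.25/(-4.094)² = 0.01492.
Darcy-Weisbach: ΔP = f(L/D)(ρV²/2) = 0.01492·(9.83/0.42)·(987·0.37²/2) = 0.01492·23.4·67.56 = 23.59 Pa.
Head loss h_f = ΔP/(ρg) = 23.59/(987·9.81) = 0.00244 m.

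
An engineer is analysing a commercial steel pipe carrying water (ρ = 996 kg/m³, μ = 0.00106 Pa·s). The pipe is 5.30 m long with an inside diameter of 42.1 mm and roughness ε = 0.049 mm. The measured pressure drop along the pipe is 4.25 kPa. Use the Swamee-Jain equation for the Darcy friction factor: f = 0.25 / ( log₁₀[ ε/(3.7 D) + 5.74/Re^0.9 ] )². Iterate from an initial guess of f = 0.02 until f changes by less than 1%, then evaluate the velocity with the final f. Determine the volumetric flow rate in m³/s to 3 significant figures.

Rearranging Darcy-Weisbach: V = √(2·ΔP·D/(f·L·ρ)). With ε/D = 4.9e-05/0.0421 = 0.00116, iterate starting from f = 0.02:
  f = 0.02 → V = √(2·4250·0.0421/(0.02·5.3·996)) = 1.841 m/s; Re = ρVD/μ = 7.283e+04; f → 0.0236
  f = 0.0236 → V = 1.695 m/s; Re = 6.705e+04; f → 0.02381
Converged (Δf/f < 1%). With the final f = 0.02381: V = √(2·4250·0.0421/(0.02381·5.3·996)) = 1.687 m/s.
Q = V·A = 1.687·(π/4·0.0421²) = 0.002349 m³/s = 0.00235 m³/s.

Q ≈ 0.00235 m³/s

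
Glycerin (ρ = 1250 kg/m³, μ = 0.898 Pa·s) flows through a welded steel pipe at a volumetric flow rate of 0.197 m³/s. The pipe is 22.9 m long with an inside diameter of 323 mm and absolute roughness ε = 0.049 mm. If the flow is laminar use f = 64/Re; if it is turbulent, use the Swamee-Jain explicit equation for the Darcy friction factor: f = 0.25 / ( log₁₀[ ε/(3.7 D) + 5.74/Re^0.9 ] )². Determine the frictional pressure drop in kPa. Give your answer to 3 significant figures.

Cross-sectional area A = πD²/4 = π(0.323)²/4 = 0.08194 m²; mean velocity V = Q/A = 0.197/0.08194 = 2.404 m/s.
Reynolds number Re = ρVD/μ = 1250 · 2.404 · 0.323 / 0.898 = 1081.
Re < 2300 → laminar flow, so f = 64/Re = 64/1081 = 0.05921 (the turbulent correlation is not needed).
Darcy-Weisbach: ΔP = f(L/D)(ρV²/2) = 0.05921·(22.9/0.323)·(1250·2.404²/2) = 0.05921·70.9·3613 = 1.516e+04 Pa.
ΔP = 1.516e+04 Pa = 15.2 kPa.

ΔP ≈ 15.2 kPa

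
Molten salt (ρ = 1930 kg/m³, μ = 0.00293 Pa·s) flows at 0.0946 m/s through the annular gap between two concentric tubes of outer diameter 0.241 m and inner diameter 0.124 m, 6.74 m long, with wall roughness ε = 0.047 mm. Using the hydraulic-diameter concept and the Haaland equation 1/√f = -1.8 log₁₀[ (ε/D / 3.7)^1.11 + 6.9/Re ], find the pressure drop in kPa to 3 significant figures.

Hydraulic diameter D_h = 4A/P = D_o - D_i = 0.241 - 0.124 = 0.117 m.
Re = ρVD_h/μ = 1930·0.0946·0.117/0.00293 = 7291.
ε/D_h = 4.7e-05/0.117 = 0.000402; Haaland gives 1/√f = -1.8 log₁₀[3.98e-05+0.000946] = 5.411, so f = 0.03416.
ΔP = f(L/D_h)(ρV²/2) = 0.03416·6.74/0.117·8.636 = 16.99 Pa.
ΔP = 0.0170 kPa.

ΔP ≈ 0.0170 kPa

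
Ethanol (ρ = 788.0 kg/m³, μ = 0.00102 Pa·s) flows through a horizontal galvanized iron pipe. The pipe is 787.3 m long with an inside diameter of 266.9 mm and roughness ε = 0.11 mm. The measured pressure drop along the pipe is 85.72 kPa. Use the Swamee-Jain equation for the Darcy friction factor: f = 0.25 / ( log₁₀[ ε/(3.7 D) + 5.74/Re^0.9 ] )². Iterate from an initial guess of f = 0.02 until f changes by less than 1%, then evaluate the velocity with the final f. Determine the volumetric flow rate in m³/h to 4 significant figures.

Q ≈ 415.0 m³/h

Rearranging Darcy-Weisbach: V = √(2·ΔP·D/(f·L·ρ)). With ε/D = 0.00011/0.2669 = 0.000412, iterate starting from f = 0.02:
  f = 0.02 → V = √(2·8.572e+04·0.2669/(0.02·787.3·788)) = 1.92 m/s; Re = ρVD/μ = 3.96e+05; f → 0.01745
  f = 0.01745 → V = 2.056 m/s; Re = 4.239e+05; f → 0.01737
Converged (Δf/f < 1%). With the final f = 0.01737: V = √(2·8.572e+04·0.2669/(0.01737·787.3·788)) = 2.061 m/s.
Q = V·A = 2.061·(π/4·0.2669²) = 0.1153 m³/s = 415.0 m³/h.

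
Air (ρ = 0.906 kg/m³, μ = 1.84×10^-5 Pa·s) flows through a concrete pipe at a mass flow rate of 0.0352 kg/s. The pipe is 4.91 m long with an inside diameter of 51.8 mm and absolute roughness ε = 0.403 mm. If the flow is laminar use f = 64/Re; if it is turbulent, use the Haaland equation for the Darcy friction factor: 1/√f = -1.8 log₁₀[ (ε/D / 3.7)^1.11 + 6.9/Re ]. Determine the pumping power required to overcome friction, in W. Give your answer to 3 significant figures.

P ≈ 20.6 W

A = πD²/4 = π(0.0518)²/4 = 0.002107 m²; mean velocity V = ṁ/(ρA) = 0.0352/(0.906 · 0.002107) = 18.44 m/s.
Reynolds number Re = ρVD/μ = 0.906 · 18.44 · 0.0518 / 1.84e-05 = 4.702e+04.
Re > 4000 → turbulent. Relative roughness ε/D = 0.000403/0.0518 = 0.00778. Haaland: 1/√f = -1.8 log₁₀[(0.00778/3.7)^1.11 + 6.9/4.702e+04] = -1.8 log₁₀[0.00107 + 0.000147] = 5.248, so f = 0.0363.
Darcy-Weisbach: ΔP = f(L/D)(ρV²/2) = 0.0363·(4.91/0.0518)·(0.906·18.44²/2) = 0.0363·94.79·154 = 529.8 Pa.
Q = ṁ/ρ = 0.0352/0.906 = 0.03885 m³/s.
Pumping power P = QΔP = 0.03885·529.8 = 20.58 W = 20.6 W.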